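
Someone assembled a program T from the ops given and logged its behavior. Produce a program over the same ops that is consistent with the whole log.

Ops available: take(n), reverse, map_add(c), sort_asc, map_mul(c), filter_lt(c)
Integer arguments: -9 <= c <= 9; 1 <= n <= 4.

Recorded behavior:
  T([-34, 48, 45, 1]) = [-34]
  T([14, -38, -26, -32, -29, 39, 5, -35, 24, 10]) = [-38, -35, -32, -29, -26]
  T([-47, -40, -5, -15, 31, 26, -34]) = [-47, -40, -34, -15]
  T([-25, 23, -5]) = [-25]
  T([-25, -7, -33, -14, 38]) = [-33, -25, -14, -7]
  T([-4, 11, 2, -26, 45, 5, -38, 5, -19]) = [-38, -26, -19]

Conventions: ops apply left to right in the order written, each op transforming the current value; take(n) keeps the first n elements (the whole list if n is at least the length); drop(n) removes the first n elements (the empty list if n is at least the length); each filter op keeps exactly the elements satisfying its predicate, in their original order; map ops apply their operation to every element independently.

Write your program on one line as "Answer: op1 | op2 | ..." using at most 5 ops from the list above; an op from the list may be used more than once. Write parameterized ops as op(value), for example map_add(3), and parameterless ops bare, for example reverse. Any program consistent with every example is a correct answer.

reverse | filter_lt(-4) | reverse | sort_asc | filter_lt(-5)

Check, running the answer program on each example:
  [-34, 48, 45, 1] -> [1, 45, 48, -34] -> [-34] -> [-34] -> [-34] -> [-34]
  [14, -38, -26, -32, -29, 39, 5, -35, 24, 10] -> [10, 24, -35, 5, 39, -29, -32, -26, -38, 14] -> [-35, -29, -32, -26, -38] -> [-38, -26, -32, -29, -35] -> [-38, -35, -32, -29, -26] -> [-38, -35, -32, -29, -26]
  [-47, -40, -5, -15, 31, 26, -34] -> [-34, 26, 31, -15, -5, -40, -47] -> [-34, -15, -5, -40, -47] -> [-47, -40, -5, -15, -34] -> [-47, -40, -34, -15, -5] -> [-47, -40, -34, -15]
  [-25, 23, -5] -> [-5, 23, -25] -> [-5, -25] -> [-25, -5] -> [-25, -5] -> [-25]
  [-25, -7, -33, -14, 38] -> [38, -14, -33, -7, -25] -> [-14, -33, -7, -25] -> [-25, -7, -33, -14] -> [-33, -25, -14, -7] -> [-33, -25, -14, -7]
  [-4, 11, 2, -26, 45, 5, -38, 5, -19] -> [-19, 5, -38, 5, 45, -26, 2, 11, -4] -> [-19, -38, -26] -> [-26, -38, -19] -> [-38, -26, -19] -> [-38, -26, -19]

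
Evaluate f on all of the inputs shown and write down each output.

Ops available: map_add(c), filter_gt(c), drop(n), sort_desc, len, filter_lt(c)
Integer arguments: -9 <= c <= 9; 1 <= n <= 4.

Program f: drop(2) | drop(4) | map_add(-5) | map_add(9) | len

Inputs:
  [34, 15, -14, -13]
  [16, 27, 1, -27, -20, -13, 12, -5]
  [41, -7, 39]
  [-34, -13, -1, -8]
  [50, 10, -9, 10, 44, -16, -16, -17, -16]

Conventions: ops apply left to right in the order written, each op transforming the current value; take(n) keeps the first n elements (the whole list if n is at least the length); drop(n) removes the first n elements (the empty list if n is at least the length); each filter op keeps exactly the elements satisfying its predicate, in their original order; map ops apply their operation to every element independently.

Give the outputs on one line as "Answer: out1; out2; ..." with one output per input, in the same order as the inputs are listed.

Execution, op by op:
  [34, 15, -14, -13] -> [-14, -13] -> [] -> [] -> [] -> 0
  [16, 27, 1, -27, -20, -13, 12, -5] -> [1, -27, -20, -13, 12, -5] -> [12, -5] -> [7, -10] -> [16, -1] -> 2
  [41, -7, 39] -> [39] -> [] -> [] -> [] -> 0
  [-34, -13, -1, -8] -> [-1, -8] -> [] -> [] -> [] -> 0
  [50, 10, -9, 10, 44, -16, -16, -17, -16] -> [-9, 10, 44, -16, -16, -17, -16] -> [-16, -17, -16] -> [-21, -22, -21] -> [-12, -13, -12] -> 3

0; 2; 0; 0; 3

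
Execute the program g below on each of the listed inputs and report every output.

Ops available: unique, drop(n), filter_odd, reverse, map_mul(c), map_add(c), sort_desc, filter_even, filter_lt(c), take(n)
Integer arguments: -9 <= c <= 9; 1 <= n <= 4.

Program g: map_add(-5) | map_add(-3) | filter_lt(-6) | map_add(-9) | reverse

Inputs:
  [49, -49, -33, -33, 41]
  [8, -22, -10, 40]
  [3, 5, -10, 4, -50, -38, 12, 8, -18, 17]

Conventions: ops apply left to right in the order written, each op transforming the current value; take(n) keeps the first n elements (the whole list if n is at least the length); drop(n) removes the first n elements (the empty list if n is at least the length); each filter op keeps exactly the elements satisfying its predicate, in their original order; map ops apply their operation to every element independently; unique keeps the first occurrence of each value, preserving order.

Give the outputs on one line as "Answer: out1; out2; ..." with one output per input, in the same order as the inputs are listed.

Execution, op by op:
  [49, -49, -33, -33, 41] -> [44, -54, -38, -38, 36] -> [41, -57, -41, -41, 33] -> [-57, -41, -41] -> [-66, -50, -50] -> [-50, -50, -66]
  [8, -22, -10, 40] -> [3, -27, -15, 35] -> [0, -30, -18, 32] -> [-30, -18] -> [-39, -27] -> [-27, -39]
  [3, 5, -10, 4, -50, -38, 12, 8, -18, 17] -> [-2, 0, -15, -1, -55, -43, 7, 3, -23, 12] -> [-5, -3, -18, -4, -58, -46, 4, 0, -26, 9] -> [-18, -58, -46, -26] -> [-27, -67, -55, -35] -> [-35, -55, -67, -27]

[-50, -50, -66]; [-27, -39]; [-35, -55, -67, -27]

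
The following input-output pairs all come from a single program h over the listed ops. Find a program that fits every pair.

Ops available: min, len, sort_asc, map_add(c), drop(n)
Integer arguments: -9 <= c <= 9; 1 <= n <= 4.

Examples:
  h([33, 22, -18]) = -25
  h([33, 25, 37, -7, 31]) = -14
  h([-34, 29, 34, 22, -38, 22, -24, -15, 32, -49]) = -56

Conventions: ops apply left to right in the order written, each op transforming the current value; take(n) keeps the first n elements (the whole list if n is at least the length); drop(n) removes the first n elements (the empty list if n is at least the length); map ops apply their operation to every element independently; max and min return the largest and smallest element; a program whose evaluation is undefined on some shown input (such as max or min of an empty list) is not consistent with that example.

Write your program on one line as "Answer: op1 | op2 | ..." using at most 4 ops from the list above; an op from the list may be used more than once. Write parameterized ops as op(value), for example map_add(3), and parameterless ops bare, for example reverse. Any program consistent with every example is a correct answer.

sort_asc | map_add(-4) | map_add(-3) | min

Check, running the answer program on each example:
  [33, 22, -18] -> [-18, 22, 33] -> [-22, 18, 29] -> [-25, 15, 26] -> -25
  [33, 25, 37, -7, 31] -> [-7, 25, 31, 33, 37] -> [-11, 21, 27, 29, 33] -> [-14, 18, 24, 26, 30] -> -14
  [-34, 29, 34, 22, -38, 22, -24, -15, 32, -49] -> [-49, -38, -34, -24, -15, 22, 22, 29, 32, 34] -> [-53, -42, -38, -28, -19, 18, 18, 25, 28, 30] -> [-56, -45, -41, -31, -22, 15, 15, 22, 25, 27] -> -56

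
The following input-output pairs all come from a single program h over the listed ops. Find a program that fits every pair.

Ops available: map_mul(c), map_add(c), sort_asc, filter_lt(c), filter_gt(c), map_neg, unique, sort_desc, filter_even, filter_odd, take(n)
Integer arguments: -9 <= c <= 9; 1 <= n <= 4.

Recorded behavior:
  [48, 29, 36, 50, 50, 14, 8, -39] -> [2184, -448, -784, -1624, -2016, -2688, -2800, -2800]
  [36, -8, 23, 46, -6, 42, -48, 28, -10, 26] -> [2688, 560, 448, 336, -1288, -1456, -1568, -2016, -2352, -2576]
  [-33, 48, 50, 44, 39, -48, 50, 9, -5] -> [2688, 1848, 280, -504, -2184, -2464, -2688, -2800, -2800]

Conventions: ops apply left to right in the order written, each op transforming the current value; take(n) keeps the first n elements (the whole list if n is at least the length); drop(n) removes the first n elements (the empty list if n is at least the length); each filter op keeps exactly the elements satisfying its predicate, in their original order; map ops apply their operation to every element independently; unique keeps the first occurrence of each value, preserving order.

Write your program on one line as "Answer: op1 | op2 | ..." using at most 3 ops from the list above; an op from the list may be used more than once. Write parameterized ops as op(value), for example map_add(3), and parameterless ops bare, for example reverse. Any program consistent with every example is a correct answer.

map_mul(7) | sort_asc | map_mul(-8)

Check, running the answer program on each example:
  [48, 29, 36, 50, 50, 14, 8, -39] -> [336, 203, 252, 350, 350, 98, 56, -273] -> [-273, 56, 98, 203, 252, 336, 350, 350] -> [2184, -448, -784, -1624, -2016, -2688, -2800, -2800]
  [36, -8, 23, 46, -6, 42, -48, 28, -10, 26] -> [252, -56, 161, 322, -42, 294, -336, 196, -70, 182] -> [-336, -70, -56, -42, 161, 182, 196, 252, 294, 322] -> [2688, 560, 448, 336, -1288, -1456, -1568, -2016, -2352, -2576]
  [-33, 48, 50, 44, 39, -48, 50, 9, -5] -> [-231, 336, 350, 308, 273, -336, 350, 63, -35] -> [-336, -231, -35, 63, 273, 308, 336, 350, 350] -> [2688, 1848, 280, -504, -2184, -2464, -2688, -2800, -2800]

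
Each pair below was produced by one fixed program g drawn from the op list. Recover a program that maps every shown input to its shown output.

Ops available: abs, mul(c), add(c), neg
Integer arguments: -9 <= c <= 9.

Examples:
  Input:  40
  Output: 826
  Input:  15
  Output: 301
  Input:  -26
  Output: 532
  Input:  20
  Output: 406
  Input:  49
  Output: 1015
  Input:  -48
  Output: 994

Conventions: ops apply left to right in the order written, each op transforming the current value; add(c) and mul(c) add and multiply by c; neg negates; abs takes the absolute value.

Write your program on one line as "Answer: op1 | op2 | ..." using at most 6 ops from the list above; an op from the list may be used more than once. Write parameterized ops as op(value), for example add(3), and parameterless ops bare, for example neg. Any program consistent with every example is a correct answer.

mul(3) | neg | mul(-7) | abs | add(-6) | add(-8)

Check, running the answer program on each example:
  40 -> 120 -> -120 -> 840 -> 840 -> 834 -> 826
  15 -> 45 -> -45 -> 315 -> 315 -> 309 -> 301
  -26 -> -78 -> 78 -> -546 -> 546 -> 540 -> 532
  20 -> 60 -> -60 -> 420 -> 420 -> 414 -> 406
  49 -> 147 -> -147 -> 1029 -> 1029 -> 1023 -> 1015
  -48 -> -144 -> 144 -> -1008 -> 1008 -> 1002 -> 994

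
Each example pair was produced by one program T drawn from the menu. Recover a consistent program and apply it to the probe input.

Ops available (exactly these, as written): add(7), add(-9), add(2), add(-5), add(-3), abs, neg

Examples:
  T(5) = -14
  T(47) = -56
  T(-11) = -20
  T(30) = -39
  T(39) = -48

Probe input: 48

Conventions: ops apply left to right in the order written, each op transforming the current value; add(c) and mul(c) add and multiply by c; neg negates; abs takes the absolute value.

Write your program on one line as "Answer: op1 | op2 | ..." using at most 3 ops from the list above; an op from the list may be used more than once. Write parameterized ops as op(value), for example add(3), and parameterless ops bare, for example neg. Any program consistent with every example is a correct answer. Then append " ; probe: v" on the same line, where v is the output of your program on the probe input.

abs | neg | add(-9) ; probe: -57

Check, running the answer program on each example:
  5 -> 5 -> -5 -> -14
  47 -> 47 -> -47 -> -56
  -11 -> 11 -> -11 -> -20
  30 -> 30 -> -30 -> -39
  39 -> 39 -> -39 -> -48
  probe: 48 -> 48 -> -48 -> -57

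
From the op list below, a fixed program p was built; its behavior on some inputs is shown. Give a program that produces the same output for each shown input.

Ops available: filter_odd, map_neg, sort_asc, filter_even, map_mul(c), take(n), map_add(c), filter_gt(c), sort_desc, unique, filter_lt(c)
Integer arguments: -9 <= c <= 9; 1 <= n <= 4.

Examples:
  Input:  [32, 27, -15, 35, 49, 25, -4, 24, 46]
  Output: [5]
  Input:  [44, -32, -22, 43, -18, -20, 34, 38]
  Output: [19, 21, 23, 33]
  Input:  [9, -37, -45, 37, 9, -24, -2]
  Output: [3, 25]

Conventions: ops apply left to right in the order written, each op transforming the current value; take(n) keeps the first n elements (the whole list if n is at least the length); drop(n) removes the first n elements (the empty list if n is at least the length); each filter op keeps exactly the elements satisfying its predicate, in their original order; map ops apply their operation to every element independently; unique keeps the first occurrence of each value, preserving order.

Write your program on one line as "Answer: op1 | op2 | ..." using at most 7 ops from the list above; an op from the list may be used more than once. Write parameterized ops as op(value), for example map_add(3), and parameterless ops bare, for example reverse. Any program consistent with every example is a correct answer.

map_add(2) | filter_even | map_neg | filter_gt(-2) | sort_asc | map_add(3)

Check, running the answer program on each example:
  [32, 27, -15, 35, 49, 25, -4, 24, 46] -> [34, 29, -13, 37, 51, 27, -2, 26, 48] -> [34, -2, 26, 48] -> [-34, 2, -26, -48] -> [2] -> [2] -> [5]
  [44, -32, -22, 43, -18, -20, 34, 38] -> [46, -30, -20, 45, -16, -18, 36, 40] -> [46, -30, -20, -16, -18, 36, 40] -> [-46, 30, 20, 16, 18, -36, -40] -> [30, 20, 16, 18] -> [16, 18, 20, 30] -> [19, 21, 23, 33]
  [9, -37, -45, 37, 9, -24, -2] -> [11, -35, -43, 39, 11, -22, 0] -> [-22, 0] -> [22, 0] -> [22, 0] -> [0, 22] -> [3, 25]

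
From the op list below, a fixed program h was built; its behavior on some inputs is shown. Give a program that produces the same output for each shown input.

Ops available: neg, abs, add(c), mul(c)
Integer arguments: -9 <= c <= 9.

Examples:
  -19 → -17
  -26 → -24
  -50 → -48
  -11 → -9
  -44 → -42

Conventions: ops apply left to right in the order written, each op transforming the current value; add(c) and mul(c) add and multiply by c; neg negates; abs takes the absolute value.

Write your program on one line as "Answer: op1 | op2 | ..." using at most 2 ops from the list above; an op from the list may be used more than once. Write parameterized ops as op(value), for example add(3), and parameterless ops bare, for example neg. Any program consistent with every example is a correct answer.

add(5) | add(-3)

Check, running the answer program on each example:
  -19 -> -14 -> -17
  -26 -> -21 -> -24
  -50 -> -45 -> -48
  -11 -> -6 -> -9
  -44 -> -39 -> -42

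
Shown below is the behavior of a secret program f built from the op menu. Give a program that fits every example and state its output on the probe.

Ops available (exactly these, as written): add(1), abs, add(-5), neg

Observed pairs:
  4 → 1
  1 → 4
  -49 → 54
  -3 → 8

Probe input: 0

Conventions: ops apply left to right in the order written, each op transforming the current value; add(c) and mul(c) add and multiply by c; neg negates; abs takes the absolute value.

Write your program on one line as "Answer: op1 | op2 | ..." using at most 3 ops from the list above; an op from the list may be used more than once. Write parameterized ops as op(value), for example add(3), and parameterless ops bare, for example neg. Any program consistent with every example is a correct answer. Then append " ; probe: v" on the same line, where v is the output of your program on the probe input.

add(-5) | neg ; probe: 5

Check, running the answer program on each example:
  4 -> -1 -> 1
  1 -> -4 -> 4
  -49 -> -54 -> 54
  -3 -> -8 -> 8
  probe: 0 -> -5 -> 5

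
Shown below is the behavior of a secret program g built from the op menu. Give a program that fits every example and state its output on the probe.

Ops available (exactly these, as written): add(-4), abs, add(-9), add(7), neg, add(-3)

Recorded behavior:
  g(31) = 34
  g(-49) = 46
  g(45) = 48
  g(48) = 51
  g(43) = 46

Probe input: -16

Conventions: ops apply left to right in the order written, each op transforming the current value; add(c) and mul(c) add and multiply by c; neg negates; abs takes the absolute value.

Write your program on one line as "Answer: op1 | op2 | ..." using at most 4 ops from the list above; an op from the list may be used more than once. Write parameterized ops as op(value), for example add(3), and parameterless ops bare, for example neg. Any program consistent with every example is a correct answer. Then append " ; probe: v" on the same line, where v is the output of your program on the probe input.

neg | add(-3) | abs ; probe: 13

Check, running the answer program on each example:
  31 -> -31 -> -34 -> 34
  -49 -> 49 -> 46 -> 46
  45 -> -45 -> -48 -> 48
  48 -> -48 -> -51 -> 51
  43 -> -43 -> -46 -> 46
  probe: -16 -> 16 -> 13 -> 13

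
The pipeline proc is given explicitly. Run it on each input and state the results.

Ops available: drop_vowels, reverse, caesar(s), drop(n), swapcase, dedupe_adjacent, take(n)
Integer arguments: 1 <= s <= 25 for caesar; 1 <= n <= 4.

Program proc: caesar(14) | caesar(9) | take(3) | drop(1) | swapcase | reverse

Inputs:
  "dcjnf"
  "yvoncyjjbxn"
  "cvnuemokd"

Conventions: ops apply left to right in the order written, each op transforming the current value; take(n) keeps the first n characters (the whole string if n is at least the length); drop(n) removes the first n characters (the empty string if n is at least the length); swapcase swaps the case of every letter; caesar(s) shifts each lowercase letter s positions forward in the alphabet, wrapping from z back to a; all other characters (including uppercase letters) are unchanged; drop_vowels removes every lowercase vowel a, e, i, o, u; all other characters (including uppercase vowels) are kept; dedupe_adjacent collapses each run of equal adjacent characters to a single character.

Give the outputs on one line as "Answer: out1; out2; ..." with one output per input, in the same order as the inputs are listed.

"GZ"; "LS"; "KS"

Execution, op by op:
  "dcjnf" -> "rqxbt" -> "azgkc" -> "azg" -> "zg" -> "ZG" -> "GZ"
  "yvoncyjjbxn" -> "mjcbqmxxplb" -> "vslkzvggyuk" -> "vsl" -> "sl" -> "SL" -> "LS"
  "cvnuemokd" -> "qjbisacyr" -> "zskrbjlha" -> "zsk" -> "sk" -> "SK" -> "KS"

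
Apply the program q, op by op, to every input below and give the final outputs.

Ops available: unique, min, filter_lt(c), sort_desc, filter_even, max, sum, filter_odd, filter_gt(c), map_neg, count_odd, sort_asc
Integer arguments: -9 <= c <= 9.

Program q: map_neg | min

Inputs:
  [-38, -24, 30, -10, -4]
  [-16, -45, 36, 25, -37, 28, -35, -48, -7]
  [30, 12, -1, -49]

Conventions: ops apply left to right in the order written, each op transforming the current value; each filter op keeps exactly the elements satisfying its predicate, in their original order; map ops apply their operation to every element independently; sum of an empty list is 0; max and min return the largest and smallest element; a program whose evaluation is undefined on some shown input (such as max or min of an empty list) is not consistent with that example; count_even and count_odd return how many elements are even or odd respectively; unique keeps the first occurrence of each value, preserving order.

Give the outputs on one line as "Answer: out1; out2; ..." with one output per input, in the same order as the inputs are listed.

Execution, op by op:
  [-38, -24, 30, -10, -4] -> [38, 24, -30, 10, 4] -> -30
  [-16, -45, 36, 25, -37, 28, -35, -48, -7] -> [16, 45, -36, -25, 37, -28, 35, 48, 7] -> -36
  [30, 12, -1, -49] -> [-30, -12, 1, 49] -> -30

-30; -36; -30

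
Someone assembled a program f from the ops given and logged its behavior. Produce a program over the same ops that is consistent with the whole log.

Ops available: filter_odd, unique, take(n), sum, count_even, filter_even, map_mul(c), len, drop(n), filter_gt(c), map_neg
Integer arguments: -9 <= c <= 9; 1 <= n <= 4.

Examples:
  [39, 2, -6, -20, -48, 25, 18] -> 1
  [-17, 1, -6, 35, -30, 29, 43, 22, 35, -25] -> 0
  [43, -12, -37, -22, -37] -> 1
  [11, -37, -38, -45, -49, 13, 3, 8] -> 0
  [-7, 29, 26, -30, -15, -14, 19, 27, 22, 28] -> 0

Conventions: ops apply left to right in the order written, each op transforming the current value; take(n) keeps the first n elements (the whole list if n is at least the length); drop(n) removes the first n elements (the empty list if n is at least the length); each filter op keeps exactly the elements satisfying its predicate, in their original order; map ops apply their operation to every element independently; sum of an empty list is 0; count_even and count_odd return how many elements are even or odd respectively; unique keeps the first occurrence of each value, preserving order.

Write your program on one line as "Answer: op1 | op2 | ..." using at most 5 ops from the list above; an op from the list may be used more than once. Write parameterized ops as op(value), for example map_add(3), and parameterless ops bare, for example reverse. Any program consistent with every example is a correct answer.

unique | map_neg | take(2) | count_even

Check, running the answer program on each example:
  [39, 2, -6, -20, -48, 25, 18] -> [39, 2, -6, -20, -48, 25, 18] -> [-39, -2, 6, 20, 48, -25, -18] -> [-39, -2] -> 1
  [-17, 1, -6, 35, -30, 29, 43, 22, 35, -25] -> [-17, 1, -6, 35, -30, 29, 43, 22, -25] -> [17, -1, 6, -35, 30, -29, -43, -22, 25] -> [17, -1] -> 0
  [43, -12, -37, -22, -37] -> [43, -12, -37, -22] -> [-43, 12, 37, 22] -> [-43, 12] -> 1
  [11, -37, -38, -45, -49, 13, 3, 8] -> [11, -37, -38, -45, -49, 13, 3, 8] -> [-11, 37, 38, 45, 49, -13, -3, -8] -> [-11, 37] -> 0
  [-7, 29, 26, -30, -15, -14, 19, 27, 22, 28] -> [-7, 29, 26, -30, -15, -14, 19, 27, 22, 28] -> [7, -29, -26, 30, 15, 14, -19, -27, -22, -28] -> [7, -29] -> 0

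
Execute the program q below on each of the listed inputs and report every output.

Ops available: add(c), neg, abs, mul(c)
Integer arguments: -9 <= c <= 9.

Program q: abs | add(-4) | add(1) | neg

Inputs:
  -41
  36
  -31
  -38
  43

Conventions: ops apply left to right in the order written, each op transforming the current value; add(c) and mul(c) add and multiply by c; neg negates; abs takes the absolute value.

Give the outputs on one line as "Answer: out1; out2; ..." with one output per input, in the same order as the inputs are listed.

-38; -33; -28; -35; -40

Execution, op by op:
  -41 -> 41 -> 37 -> 38 -> -38
  36 -> 36 -> 32 -> 33 -> -33
  -31 -> 31 -> 27 -> 28 -> -28
  -38 -> 38 -> 34 -> 35 -> -35
  43 -> 43 -> 39 -> 40 -> -40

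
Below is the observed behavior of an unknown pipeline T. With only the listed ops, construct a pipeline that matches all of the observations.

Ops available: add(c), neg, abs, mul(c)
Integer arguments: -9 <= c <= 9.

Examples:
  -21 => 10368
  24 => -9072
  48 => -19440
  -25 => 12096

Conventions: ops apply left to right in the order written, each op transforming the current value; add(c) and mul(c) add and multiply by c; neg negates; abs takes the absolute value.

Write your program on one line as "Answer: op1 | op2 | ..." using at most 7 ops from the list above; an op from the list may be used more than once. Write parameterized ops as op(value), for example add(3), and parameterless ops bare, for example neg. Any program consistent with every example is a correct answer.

add(-1) | add(-2) | neg | mul(-9) | mul(-6) | mul(8)

Check, running the answer program on each example:
  -21 -> -22 -> -24 -> 24 -> -216 -> 1296 -> 10368
  24 -> 23 -> 21 -> -21 -> 189 -> -1134 -> -9072
  48 -> 47 -> 45 -> -45 -> 405 -> -2430 -> -19440
  -25 -> -26 -> -28 -> 28 -> -252 -> 1512 -> 12096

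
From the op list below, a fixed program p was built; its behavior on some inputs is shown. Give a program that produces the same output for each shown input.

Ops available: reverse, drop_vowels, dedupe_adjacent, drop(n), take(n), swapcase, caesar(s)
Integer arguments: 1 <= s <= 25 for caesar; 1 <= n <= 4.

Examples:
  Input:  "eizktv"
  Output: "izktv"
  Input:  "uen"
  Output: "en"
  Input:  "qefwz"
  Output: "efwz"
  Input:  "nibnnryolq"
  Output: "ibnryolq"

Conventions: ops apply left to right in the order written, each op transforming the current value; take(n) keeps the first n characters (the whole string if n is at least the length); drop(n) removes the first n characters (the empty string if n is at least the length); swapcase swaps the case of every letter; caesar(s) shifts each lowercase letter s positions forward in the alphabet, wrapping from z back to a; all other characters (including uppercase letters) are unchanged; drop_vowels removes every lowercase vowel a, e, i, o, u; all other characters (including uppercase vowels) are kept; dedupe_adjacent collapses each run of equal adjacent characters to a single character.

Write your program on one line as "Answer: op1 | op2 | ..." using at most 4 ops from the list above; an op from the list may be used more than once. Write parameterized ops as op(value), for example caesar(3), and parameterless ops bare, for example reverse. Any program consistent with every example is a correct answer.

drop(1) | swapcase | dedupe_adjacent | swapcase

Check, running the answer program on each example:
  "eizktv" -> "izktv" -> "IZKTV" -> "IZKTV" -> "izktv"
  "uen" -> "en" -> "EN" -> "EN" -> "en"
  "qefwz" -> "efwz" -> "EFWZ" -> "EFWZ" -> "efwz"
  "nibnnryolq" -> "ibnnryolq" -> "IBNNRYOLQ" -> "IBNRYOLQ" -> "ibnryolq"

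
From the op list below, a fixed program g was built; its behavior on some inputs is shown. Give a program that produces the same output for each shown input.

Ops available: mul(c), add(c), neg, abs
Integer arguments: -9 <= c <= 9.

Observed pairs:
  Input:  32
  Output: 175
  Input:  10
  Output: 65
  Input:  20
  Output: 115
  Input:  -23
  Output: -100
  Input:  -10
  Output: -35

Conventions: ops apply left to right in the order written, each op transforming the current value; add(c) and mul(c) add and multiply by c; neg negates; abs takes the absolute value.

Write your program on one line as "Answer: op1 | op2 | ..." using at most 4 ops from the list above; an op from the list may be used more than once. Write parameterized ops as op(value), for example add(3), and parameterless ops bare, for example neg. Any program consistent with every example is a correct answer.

add(-3) | neg | add(-6) | mul(-5)

Check, running the answer program on each example:
  32 -> 29 -> -29 -> -35 -> 175
  10 -> 7 -> -7 -> -13 -> 65
  20 -> 17 -> -17 -> -23 -> 115
  -23 -> -26 -> 26 -> 20 -> -100
  -10 -> -13 -> 13 -> 7 -> -35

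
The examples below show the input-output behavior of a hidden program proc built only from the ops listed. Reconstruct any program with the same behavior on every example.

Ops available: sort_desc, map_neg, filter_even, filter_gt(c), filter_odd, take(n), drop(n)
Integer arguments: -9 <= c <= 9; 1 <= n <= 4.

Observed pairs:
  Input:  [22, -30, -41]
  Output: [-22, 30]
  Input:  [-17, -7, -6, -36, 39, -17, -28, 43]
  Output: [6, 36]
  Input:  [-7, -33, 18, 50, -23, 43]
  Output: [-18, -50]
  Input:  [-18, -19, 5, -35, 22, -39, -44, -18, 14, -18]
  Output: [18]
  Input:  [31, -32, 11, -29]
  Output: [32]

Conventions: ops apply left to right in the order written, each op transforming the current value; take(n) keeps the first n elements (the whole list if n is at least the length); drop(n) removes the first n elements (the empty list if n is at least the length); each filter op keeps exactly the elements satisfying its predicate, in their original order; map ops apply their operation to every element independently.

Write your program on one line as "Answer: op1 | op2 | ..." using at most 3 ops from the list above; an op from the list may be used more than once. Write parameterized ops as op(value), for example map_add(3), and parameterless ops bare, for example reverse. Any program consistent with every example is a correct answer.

take(4) | filter_even | map_neg

Check, running the answer program on each example:
  [22, -30, -41] -> [22, -30, -41] -> [22, -30] -> [-22, 30]
  [-17, -7, -6, -36, 39, -17, -28, 43] -> [-17, -7, -6, -36] -> [-6, -36] -> [6, 36]
  [-7, -33, 18, 50, -23, 43] -> [-7, -33, 18, 50] -> [18, 50] -> [-18, -50]
  [-18, -19, 5, -35, 22, -39, -44, -18, 14, -18] -> [-18, -19, 5, -35] -> [-18] -> [18]
  [31, -32, 11, -29] -> [31, -32, 11, -29] -> [-32] -> [32]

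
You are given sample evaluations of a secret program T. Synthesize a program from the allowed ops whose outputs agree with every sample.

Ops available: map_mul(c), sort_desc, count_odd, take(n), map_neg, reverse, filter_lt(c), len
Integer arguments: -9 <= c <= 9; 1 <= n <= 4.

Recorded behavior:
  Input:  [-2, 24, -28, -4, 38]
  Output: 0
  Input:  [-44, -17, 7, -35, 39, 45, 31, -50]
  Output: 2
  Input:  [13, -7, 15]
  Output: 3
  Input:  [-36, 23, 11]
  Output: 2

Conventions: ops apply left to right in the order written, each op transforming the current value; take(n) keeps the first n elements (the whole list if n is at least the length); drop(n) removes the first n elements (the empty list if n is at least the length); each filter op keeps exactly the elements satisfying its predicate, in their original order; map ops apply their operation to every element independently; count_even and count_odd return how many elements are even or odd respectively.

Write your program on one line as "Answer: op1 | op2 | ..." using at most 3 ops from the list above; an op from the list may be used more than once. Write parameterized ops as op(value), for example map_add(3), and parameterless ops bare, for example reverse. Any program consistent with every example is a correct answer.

take(3) | map_neg | count_odd

Check, running the answer program on each example:
  [-2, 24, -28, -4, 38] -> [-2, 24, -28] -> [2, -24, 28] -> 0
  [-44, -17, 7, -35, 39, 45, 31, -50] -> [-44, -17, 7] -> [44, 17, -7] -> 2
  [13, -7, 15] -> [13, -7, 15] -> [-13, 7, -15] -> 3
  [-36, 23, 11] -> [-36, 23, 11] -> [36, -23, -11] -> 2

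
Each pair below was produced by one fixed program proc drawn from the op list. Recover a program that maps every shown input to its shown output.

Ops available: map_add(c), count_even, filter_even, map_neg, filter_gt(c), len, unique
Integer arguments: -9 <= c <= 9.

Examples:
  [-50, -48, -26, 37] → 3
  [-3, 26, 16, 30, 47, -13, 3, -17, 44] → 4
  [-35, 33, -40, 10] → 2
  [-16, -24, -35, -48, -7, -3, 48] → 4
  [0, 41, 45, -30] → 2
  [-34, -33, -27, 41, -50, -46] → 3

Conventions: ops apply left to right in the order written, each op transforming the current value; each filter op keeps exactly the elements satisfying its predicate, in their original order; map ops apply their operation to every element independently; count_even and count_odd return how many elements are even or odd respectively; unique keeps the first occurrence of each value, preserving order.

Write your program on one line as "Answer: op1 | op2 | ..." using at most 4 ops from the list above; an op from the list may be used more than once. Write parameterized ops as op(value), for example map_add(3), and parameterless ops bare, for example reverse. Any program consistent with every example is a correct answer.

filter_even | map_add(9) | map_neg | len

Check, running the answer program on each example:
  [-50, -48, -26, 37] -> [-50, -48, -26] -> [-41, -39, -17] -> [41, 39, 17] -> 3
  [-3, 26, 16, 30, 47, -13, 3, -17, 44] -> [26, 16, 30, 44] -> [35, 25, 39, 53] -> [-35, -25, -39, -53] -> 4
  [-35, 33, -40, 10] -> [-40, 10] -> [-31, 19] -> [31, -19] -> 2
  [-16, -24, -35, -48, -7, -3, 48] -> [-16, -24, -48, 48] -> [-7, -15, -39, 57] -> [7, 15, 39, -57] -> 4
  [0, 41, 45, -30] -> [0, -30] -> [9, -21] -> [-9, 21] -> 2
  [-34, -33, -27, 41, -50, -46] -> [-34, -50, -46] -> [-25, -41, -37] -> [25, 41, 37] -> 3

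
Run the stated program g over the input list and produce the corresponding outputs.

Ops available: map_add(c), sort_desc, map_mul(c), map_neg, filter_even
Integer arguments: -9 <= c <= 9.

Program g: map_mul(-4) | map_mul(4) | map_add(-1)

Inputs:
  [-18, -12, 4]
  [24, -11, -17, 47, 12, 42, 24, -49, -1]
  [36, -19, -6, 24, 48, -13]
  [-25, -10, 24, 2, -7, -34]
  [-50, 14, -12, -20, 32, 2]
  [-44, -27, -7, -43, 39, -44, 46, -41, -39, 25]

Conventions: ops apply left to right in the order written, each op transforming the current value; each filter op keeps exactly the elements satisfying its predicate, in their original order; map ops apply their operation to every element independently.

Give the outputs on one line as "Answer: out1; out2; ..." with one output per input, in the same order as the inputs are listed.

Execution, op by op:
  [-18, -12, 4] -> [72, 48, -16] -> [288, 192, -64] -> [287, 191, -65]
  [24, -11, -17, 47, 12, 42, 24, -49, -1] -> [-96, 44, 68, -188, -48, -168, -96, 196, 4] -> [-384, 176, 272, -752, -192, -672, -384, 784, 16] -> [-385, 175, 271, -753, -193, -673, -385, 783, 15]
  [36, -19, -6, 24, 48, -13] -> [-144, 76, 24, -96, -192, 52] -> [-576, 304, 96, -384, -768, 208] -> [-577, 303, 95, -385, -769, 207]
  [-25, -10, 24, 2, -7, -34] -> [100, 40, -96, -8, 28, 136] -> [400, 160, -384, -32, 112, 544] -> [399, 159, -385, -33, 111, 543]
  [-50, 14, -12, -20, 32, 2] -> [200, -56, 48, 80, -128, -8] -> [800, -224, 192, 320, -512, -32] -> [799, -225, 191, 319, -513, -33]
  [-44, -27, -7, -43, 39, -44, 46, -41, -39, 25] -> [176, 108, 28, 172, -156, 176, -184, 164, 156, -100] -> [704, 432, 112, 688, -624, 704, -736, 656, 624, -400] -> [703, 431, 111, 687, -625, 703, -737, 655, 623, -401]

[287, 191, -65]; [-385, 175, 271, -753, -193, -673, -385, 783, 15]; [-577, 303, 95, -385, -769, 207]; [399, 159, -385, -33, 111, 543]; [799, -225, 191, 319, -513, -33]; [703, 431, 111, 687, -625, 703, -737, 655, 623, -401]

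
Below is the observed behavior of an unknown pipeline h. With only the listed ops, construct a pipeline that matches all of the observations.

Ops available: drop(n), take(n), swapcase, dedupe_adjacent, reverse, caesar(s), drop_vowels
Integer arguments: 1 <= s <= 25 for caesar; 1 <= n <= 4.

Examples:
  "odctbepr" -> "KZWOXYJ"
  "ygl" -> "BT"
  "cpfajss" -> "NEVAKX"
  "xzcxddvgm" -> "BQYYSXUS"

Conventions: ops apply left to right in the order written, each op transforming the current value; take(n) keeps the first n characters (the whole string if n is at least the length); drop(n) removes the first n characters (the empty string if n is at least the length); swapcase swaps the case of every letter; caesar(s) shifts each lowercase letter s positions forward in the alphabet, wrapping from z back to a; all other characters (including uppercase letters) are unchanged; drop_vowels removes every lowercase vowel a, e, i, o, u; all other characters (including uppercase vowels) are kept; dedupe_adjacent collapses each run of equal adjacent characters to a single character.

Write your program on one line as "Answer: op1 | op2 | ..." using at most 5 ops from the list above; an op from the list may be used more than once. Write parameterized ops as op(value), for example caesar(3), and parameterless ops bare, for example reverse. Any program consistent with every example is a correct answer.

caesar(24) | reverse | drop(1) | caesar(23) | swapcase

Check, running the answer program on each example:
  "odctbepr" -> "mbarzcnp" -> "pnczrabm" -> "nczrabm" -> "kzwoxyj" -> "KZWOXYJ"
  "ygl" -> "wej" -> "jew" -> "ew" -> "bt" -> "BT"
  "cpfajss" -> "andyhqq" -> "qqhydna" -> "qhydna" -> "nevakx" -> "NEVAKX"
  "xzcxddvgm" -> "vxavbbtek" -> "ketbbvaxv" -> "etbbvaxv" -> "bqyysxus" -> "BQYYSXUS"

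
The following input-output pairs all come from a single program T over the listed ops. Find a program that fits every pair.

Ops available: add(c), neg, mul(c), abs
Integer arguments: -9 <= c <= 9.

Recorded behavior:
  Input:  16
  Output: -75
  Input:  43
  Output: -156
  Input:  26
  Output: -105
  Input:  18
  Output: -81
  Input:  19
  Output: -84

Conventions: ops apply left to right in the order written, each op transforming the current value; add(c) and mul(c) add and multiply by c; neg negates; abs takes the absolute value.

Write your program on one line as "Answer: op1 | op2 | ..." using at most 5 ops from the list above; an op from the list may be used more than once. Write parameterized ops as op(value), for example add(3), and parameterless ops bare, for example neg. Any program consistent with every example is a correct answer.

neg | add(-9) | add(-2) | mul(3) | add(6)

Check, running the answer program on each example:
  16 -> -16 -> -25 -> -27 -> -81 -> -75
  43 -> -43 -> -52 -> -54 -> -162 -> -156
  26 -> -26 -> -35 -> -37 -> -111 -> -105
  18 -> -18 -> -27 -> -29 -> -87 -> -81
  19 -> -19 -> -28 -> -30 -> -90 -> -84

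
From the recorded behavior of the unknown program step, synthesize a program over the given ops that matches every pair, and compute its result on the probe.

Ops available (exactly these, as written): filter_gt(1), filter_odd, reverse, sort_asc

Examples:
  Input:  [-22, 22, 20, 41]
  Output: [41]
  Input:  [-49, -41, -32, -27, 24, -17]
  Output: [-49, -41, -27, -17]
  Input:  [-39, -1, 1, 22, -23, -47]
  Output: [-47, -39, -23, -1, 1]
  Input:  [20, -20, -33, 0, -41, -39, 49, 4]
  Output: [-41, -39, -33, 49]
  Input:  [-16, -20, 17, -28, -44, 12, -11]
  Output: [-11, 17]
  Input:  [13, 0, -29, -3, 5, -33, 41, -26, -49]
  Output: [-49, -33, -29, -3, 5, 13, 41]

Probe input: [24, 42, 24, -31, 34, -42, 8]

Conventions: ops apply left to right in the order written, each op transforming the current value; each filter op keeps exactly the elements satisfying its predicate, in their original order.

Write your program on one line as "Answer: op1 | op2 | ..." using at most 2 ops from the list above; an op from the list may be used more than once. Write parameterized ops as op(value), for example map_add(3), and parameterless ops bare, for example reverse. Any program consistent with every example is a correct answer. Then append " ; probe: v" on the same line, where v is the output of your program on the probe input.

sort_asc | filter_odd ; probe: [-31]

Check, running the answer program on each example:
  [-22, 22, 20, 41] -> [-22, 20, 22, 41] -> [41]
  [-49, -41, -32, -27, 24, -17] -> [-49, -41, -32, -27, -17, 24] -> [-49, -41, -27, -17]
  [-39, -1, 1, 22, -23, -47] -> [-47, -39, -23, -1, 1, 22] -> [-47, -39, -23, -1, 1]
  [20, -20, -33, 0, -41, -39, 49, 4] -> [-41, -39, -33, -20, 0, 4, 20, 49] -> [-41, -39, -33, 49]
  [-16, -20, 17, -28, -44, 12, -11] -> [-44, -28, -20, -16, -11, 12, 17] -> [-11, 17]
  [13, 0, -29, -3, 5, -33, 41, -26, -49] -> [-49, -33, -29, -26, -3, 0, 5, 13, 41] -> [-49, -33, -29, -3, 5, 13, 41]
  probe: [24, 42, 24, -31, 34, -42, 8] -> [-42, -31, 8, 24, 24, 34, 42] -> [-31]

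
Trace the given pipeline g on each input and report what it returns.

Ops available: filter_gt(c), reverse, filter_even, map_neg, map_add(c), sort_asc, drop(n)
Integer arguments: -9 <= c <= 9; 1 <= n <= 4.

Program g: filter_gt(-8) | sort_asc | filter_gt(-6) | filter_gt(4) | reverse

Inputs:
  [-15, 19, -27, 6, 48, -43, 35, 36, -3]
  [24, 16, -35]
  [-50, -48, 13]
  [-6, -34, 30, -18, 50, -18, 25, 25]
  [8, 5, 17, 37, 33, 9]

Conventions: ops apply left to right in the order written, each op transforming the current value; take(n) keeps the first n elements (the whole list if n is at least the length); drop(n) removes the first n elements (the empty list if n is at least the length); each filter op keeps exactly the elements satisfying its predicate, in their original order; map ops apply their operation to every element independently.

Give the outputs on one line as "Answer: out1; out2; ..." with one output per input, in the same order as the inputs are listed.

Execution, op by op:
  [-15, 19, -27, 6, 48, -43, 35, 36, -3] -> [19, 6, 48, 35, 36, -3] -> [-3, 6, 19, 35, 36, 48] -> [-3, 6, 19, 35, 36, 48] -> [6, 19, 35, 36, 48] -> [48, 36, 35, 19, 6]
  [24, 16, -35] -> [24, 16] -> [16, 24] -> [16, 24] -> [16, 24] -> [24, 16]
  [-50, -48, 13] -> [13] -> [13] -> [13] -> [13] -> [13]
  [-6, -34, 30, -18, 50, -18, 25, 25] -> [-6, 30, 50, 25, 25] -> [-6, 25, 25, 30, 50] -> [25, 25, 30, 50] -> [25, 25, 30, 50] -> [50, 30, 25, 25]
  [8, 5, 17, 37, 33, 9] -> [8, 5, 17, 37, 33, 9] -> [5, 8, 9, 17, 33, 37] -> [5, 8, 9, 17, 33, 37] -> [5, 8, 9, 17, 33, 37] -> [37, 33, 17, 9, 8, 5]

[48, 36, 35, 19, 6]; [24, 16]; [13]; [50, 30, 25, 25]; [37, 33, 17, 9, 8, 5]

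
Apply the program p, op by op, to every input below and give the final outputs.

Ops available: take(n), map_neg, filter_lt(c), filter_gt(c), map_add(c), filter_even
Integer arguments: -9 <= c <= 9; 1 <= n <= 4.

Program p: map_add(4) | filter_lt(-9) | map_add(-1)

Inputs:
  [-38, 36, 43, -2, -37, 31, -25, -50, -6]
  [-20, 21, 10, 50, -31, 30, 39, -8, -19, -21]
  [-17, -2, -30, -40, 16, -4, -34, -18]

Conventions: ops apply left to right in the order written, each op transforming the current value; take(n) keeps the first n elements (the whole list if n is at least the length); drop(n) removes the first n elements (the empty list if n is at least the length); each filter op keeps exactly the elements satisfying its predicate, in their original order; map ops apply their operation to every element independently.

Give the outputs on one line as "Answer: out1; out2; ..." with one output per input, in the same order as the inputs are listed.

Execution, op by op:
  [-38, 36, 43, -2, -37, 31, -25, -50, -6] -> [-34, 40, 47, 2, -33, 35, -21, -46, -2] -> [-34, -33, -21, -46] -> [-35, -34, -22, -47]
  [-20, 21, 10, 50, -31, 30, 39, -8, -19, -21] -> [-16, 25, 14, 54, -27, 34, 43, -4, -15, -17] -> [-16, -27, -15, -17] -> [-17, -28, -16, -18]
  [-17, -2, -30, -40, 16, -4, -34, -18] -> [-13, 2, -26, -36, 20, 0, -30, -14] -> [-13, -26, -36, -30, -14] -> [-14, -27, -37, -31, -15]

[-35, -34, -22, -47]; [-17, -28, -16, -18]; [-14, -27, -37, -31, -15]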